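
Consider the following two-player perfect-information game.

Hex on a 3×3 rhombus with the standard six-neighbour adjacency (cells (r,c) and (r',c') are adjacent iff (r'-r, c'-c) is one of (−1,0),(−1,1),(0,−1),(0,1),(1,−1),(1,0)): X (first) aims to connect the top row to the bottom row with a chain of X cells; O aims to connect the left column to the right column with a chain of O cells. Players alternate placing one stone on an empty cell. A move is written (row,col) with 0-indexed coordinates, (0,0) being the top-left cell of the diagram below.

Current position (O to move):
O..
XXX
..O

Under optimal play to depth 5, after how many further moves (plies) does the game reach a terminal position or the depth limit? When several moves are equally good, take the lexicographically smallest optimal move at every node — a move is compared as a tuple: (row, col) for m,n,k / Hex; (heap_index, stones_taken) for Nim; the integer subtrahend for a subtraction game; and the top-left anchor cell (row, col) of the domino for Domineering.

ply 1, O at O../XXX/..O | (0,1)=-1→OO./XXX/..O*; (0,2)=-1→O.O/XXX/..O; (2,0)=-1→O../XXX/O.O; (2,1)=-1→O../XXX/.OO
ply 2, X at OO./XXX/..O | (0,2)=+1→OOX/XXX/..O*; (2,0)=-1→OO./XXX/X.O; (2,1)=-1→OO./XXX/.XO
ply 3, O at OOX/XXX/..O | (2,0)=-1→OOX/XXX/O.O*; (2,1)=-1→OOX/XXX/.OO
ply 4, X at OOX/XXX/O.O | (2,1)=+1→OOX/XXX/OXO*
ply 5: OOX/XXX/OXO is terminal -1 (O); from O../XXX/..O depth 5

PV length from [O../XXX/..O]: 4 plies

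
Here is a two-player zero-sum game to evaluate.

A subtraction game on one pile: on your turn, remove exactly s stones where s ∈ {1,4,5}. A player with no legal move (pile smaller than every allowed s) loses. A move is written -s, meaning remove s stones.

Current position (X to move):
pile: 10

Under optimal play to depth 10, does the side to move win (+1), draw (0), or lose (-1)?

value(10, X) = -1

[10] X move#1: -1:-1/9*, -4:-1/6, -5:-1/5
[9] O move#2: -1:+1/8*, -4:-1/5, -5:-1/4
[8] X move#3: -1:-1/7*, -4:-1/4, -5:-1/3
[7] O move#4: -1:-1/6, -4:-1/3, -5:+1/2*
[2] X move#5: -1:-1/1*
[1] O move#6: -1:+1/0*
[0] end (terminal -1, X#7); searched 10 to 10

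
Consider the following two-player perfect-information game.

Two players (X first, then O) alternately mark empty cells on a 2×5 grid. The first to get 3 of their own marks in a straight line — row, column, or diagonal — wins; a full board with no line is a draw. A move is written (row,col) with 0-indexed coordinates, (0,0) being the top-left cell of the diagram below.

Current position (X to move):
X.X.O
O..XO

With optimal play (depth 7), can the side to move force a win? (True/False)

X winning at [X.X.O/O..XO]: True

ply 1, X at X.X.O/O..XO | (0,1)=+1→XXX.O/O..XO*; (0,3)=+0→X.XXO/O..XO; (1,1)=+1→X.X.O/OX.XO; (1,2)=+1→X.X.O/O.XXO
ply 2: XXX.O/O..XO is terminal -1 (O); from X.X.O/O..XO depth 7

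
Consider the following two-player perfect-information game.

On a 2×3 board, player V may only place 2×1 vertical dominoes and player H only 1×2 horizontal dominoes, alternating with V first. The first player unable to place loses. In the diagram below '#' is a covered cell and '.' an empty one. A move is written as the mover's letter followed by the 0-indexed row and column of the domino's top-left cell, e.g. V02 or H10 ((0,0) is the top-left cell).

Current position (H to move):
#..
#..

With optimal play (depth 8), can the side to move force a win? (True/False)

ply 1, H at #../#.. | H01=+1→###/#..*; H11=+1→#../###
ply 2: ###/#.. is terminal -1 (V); from #../#.. depth 8

H winning at [#../#..]: True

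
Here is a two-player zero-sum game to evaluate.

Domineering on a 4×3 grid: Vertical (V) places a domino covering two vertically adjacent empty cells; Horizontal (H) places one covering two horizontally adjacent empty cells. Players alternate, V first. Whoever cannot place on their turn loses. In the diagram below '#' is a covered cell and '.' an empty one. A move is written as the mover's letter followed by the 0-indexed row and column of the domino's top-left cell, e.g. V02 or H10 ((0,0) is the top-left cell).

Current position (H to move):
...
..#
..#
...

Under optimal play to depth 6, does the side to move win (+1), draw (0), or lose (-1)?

[.../..#/..#/...] H move#1: H00:-1/##./..#/..#/...*, H01:-1/.##/..#/..#/..., H10:-1/.../###/..#/..., H20:-1/.../..#/###/..., H30:-1/.../..#/..#/##., H31:-1/.../..#/..#/.##
[##./..#/..#/...] V move#2: V10:+1/##./#.#/#.#/...*, V11:+1/##./.##/.##/..., V20:+1/##./..#/#.#/#.., V21:+1/##./..#/.##/.#.
[##./#.#/#.#/...] H move#3: H30:-1/##./#.#/#.#/##.*, H31:-1/##./#.#/#.#/.##
[##./#.#/#.#/##.] V move#4: V11:+1/##./###/###/##.*
[##./###/###/##.] end (terminal -1, H#5); searched .../..#/..#/... to 6

value(.../..#/..#/..., H) = -1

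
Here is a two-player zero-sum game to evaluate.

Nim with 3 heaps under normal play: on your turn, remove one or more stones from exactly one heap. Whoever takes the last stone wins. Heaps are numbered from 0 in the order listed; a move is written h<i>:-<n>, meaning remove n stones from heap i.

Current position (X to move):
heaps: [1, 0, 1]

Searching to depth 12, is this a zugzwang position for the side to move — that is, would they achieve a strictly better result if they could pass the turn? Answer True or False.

zugzwang((1,0,1), X) = True

ply 1, X at (1,0,1) | h0:-1=-1→(0,0,1)*; h2:-1=-1→(1,0,0)
ply 2, O at (0,0,1) | h2:-1=+1→(0,0,0)*
ply 3: (0,0,0) is terminal -1 (X); from (1,0,1) depth 12
if X skipped the turn, O would face:
~ ply 1, O at (1,0,1) | h0:-1=-1→(0,0,1)*; h2:-1=-1→(1,0,0)
~ ply 2, X at (0,0,1) | h2:-1=+1→(0,0,0)*
~ ply 3: (0,0,0) is terminal -1 (O); from (1,0,1) depth 12
compare (X): move=-1 vs pass=+1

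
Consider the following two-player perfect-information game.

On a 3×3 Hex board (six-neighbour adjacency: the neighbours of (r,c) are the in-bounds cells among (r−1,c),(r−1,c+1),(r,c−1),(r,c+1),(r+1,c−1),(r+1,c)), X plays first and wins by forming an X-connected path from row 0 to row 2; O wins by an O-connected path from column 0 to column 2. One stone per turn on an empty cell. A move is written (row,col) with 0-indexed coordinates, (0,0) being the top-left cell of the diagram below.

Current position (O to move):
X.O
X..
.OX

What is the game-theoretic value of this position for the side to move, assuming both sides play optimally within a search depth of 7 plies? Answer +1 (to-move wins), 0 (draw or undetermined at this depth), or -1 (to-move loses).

[X.O/X../.OX] O move#1: (0,1):-1/XOO/X../.OX, (1,1):-1/X.O/XO./.OX, (1,2):-1/X.O/X.O/.OX, (2,0):+1/X.O/X../OOX*
[X.O/X../OOX] X move#2: (0,1):-1/XXO/X../OOX*, (1,1):-1/X.O/XX./OOX, (1,2):-1/X.O/X.X/OOX
[XXO/X../OOX] O move#3: (1,1):+1/XXO/XO./OOX*, (1,2):+1/XXO/X.O/OOX
[XXO/XO./OOX] end (terminal -1, X#4); searched X.O/X../.OX to 7

value(X.O/X../.OX, O) = +1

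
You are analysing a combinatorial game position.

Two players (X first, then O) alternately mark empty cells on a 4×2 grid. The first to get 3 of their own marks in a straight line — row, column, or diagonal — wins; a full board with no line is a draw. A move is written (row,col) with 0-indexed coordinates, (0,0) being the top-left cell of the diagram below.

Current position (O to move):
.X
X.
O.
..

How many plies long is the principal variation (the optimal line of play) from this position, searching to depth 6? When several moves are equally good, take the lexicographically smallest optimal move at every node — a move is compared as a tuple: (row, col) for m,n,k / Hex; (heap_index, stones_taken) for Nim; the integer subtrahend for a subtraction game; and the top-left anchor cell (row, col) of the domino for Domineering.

[.X/X./O./..] O move#1: (0,0):+0/OX/X./O./..*, (1,1):+0/.X/XO/O./.., (2,1):+0/.X/X./OO/.., (3,0):+0/.X/X./O./O., (3,1):+0/.X/X./O./.O
[OX/X./O./..] X move#2: (1,1):+0/OX/XX/O./..*, (2,1):+0/OX/X./OX/.., (3,0):+0/OX/X./O./X., (3,1):+0/OX/X./O./.X
[OX/XX/O./..] O move#3: (2,1):+0/OX/XX/OO/..*, (3,0):-1/OX/XX/O./O., (3,1):-1/OX/XX/O./.O
[OX/XX/OO/..] X move#4: (3,0):+0/OX/XX/OO/X.*, (3,1):+0/OX/XX/OO/.X
[OX/XX/OO/X.] O move#5: (3,1):+0/OX/XX/OO/XO*
[OX/XX/OO/XO] end (terminal +0, X#6); searched .X/X./O./.. to 6

PV length from [.X/X./O./..]: 5 plies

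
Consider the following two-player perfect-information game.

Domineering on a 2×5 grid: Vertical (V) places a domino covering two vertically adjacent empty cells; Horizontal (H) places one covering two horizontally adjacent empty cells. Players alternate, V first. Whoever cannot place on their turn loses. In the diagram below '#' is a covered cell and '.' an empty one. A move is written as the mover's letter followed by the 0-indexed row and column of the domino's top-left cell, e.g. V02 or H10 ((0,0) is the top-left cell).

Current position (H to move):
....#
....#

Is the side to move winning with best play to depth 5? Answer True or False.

H winning at [....#/....#]: True

p1 H@[....#/....#]: H00[##..#/....#]-1 H01[.##.#/....#]+1* H02[..###/....#]-1 H10[....#/##..#]-1 H11[....#/.##.#]+1 H12[....#/..###]-1
p2 V@[.##.#/....#]: V00[###.#/#...#]-1* V03[.####/...##]-1
p3 H@[###.#/#...#]: H11[###.#/###.#]-1 H12[###.#/#.###]+1*
p4 V@[###.#/#.###] terminal -1; root [....#/....#] d5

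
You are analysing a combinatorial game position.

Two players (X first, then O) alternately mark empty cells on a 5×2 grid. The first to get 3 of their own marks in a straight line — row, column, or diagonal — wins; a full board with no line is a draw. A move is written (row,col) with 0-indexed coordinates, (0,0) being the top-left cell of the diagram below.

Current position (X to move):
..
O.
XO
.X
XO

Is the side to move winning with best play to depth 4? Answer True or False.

X winning at [../O./XO/.X/XO]: True

p1 X@[../O./XO/.X/XO]: (0,0)[X./O./XO/.X/XO]+0 (0,1)[.X/O./XO/.X/XO]+0 (1,1)[../OX/XO/.X/XO]+0 (3,0)[../O./XO/XX/XO]+1*
p2 O@[../O./XO/XX/XO] terminal -1; root [../O./XO/.X/XO] d4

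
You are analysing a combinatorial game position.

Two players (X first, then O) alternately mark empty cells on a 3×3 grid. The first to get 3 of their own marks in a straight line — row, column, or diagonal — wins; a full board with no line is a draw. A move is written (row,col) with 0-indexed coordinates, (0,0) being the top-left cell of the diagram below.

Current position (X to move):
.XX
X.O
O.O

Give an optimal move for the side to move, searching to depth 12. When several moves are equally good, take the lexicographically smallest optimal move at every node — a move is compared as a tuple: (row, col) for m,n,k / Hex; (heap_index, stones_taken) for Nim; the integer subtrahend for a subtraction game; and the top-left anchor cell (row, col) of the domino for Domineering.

X's best at [.XX/X.O/O.O]: (0,0)

[.XX/X.O/O.O] X move#1: (0,0):+1/XXX/X.O/O.O*, (1,1):-1/.XX/XXO/O.O, (2,1):+1/.XX/X.O/OXO
[XXX/X.O/O.O] end (terminal -1, O#2); searched .XX/X.O/O.O to 12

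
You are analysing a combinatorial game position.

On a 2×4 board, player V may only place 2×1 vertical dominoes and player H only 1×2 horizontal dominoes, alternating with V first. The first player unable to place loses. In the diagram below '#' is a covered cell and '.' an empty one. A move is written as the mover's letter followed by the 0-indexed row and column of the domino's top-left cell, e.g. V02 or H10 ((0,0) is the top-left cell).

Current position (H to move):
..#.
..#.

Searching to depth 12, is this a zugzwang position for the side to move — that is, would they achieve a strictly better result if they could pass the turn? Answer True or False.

zugzwang(..#./..#., H) = False

p1 H@[..#./..#.]: H00[###./..#.]+1* H10[..#./###.]+1
p2 V@[###./..#.]: V03[####/..##]-1*
p3 H@[####/..##]: H10[####/####]+1*
p4 V@[####/####] terminal -1; root [..#./..#.] d12
if H skipped the turn, V would face:
~ p1 V@[..#./..#.]: V00[#.#./#.#.]+1* V01[.##./.##.]+1 V03[..##/..##]-1
~ p2 H@[#.#./#.#.] terminal -1; root [..#./..#.] d12
compare (H): move=+1 vs pass=-1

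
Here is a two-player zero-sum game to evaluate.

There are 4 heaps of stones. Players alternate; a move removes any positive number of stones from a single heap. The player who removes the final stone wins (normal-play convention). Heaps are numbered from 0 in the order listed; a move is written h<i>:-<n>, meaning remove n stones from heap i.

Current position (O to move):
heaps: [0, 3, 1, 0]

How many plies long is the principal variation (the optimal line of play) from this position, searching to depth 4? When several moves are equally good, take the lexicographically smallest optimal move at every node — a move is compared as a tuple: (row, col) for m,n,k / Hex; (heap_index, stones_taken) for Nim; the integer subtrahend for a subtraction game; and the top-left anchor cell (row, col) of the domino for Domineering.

p1 O@[(0,3,1,0)]: h1:-1[(0,2,1,0)]-1 h1:-2[(0,1,1,0)]+1* h1:-3[(0,0,1,0)]-1 h2:-1[(0,3,0,0)]-1
p2 X@[(0,1,1,0)]: h1:-1[(0,0,1,0)]-1* h2:-1[(0,1,0,0)]-1
p3 O@[(0,0,1,0)]: h2:-1[(0,0,0,0)]+1*
p4 X@[(0,0,0,0)] terminal -1; root [(0,3,1,0)] d4

PV length from [(0,3,1,0)]: 3 plies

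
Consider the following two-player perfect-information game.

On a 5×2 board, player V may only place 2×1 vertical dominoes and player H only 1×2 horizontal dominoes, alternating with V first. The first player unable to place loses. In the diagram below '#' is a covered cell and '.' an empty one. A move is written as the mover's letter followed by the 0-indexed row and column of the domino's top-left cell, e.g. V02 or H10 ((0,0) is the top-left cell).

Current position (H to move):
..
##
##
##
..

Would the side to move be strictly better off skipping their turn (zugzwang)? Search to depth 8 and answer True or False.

[../##/##/##/..] H move#1: H00:+1/##/##/##/##/..*, H40:+1/../##/##/##/##
[##/##/##/##/..] end (terminal -1, V#2); searched ../##/##/##/.. to 8
pass branch (V moves first from the same position):
  | [../##/##/##/..] end (terminal -1, V#1); searched ../##/##/##/.. to 8
H moving scores +1; H passing scores +1

zugzwang(../##/##/##/.., H) = False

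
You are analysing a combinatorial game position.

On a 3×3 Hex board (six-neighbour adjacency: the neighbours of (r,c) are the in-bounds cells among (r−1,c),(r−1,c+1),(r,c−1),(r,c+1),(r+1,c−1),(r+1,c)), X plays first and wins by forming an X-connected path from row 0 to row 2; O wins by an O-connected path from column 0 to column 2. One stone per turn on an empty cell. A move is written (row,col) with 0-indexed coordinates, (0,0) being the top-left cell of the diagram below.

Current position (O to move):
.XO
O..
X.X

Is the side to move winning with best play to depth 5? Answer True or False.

O winning at [.XO/O../X.X]: True

p1 O@[.XO/O../X.X]: (0,0)[OXO/O../X.X]-1 (1,1)[.XO/OO./X.X]+1* (1,2)[.XO/O.O/X.X]-1 (2,1)[.XO/O../XOX]-1
p2 X@[.XO/OO./X.X] terminal -1; root [.XO/O../X.X] d5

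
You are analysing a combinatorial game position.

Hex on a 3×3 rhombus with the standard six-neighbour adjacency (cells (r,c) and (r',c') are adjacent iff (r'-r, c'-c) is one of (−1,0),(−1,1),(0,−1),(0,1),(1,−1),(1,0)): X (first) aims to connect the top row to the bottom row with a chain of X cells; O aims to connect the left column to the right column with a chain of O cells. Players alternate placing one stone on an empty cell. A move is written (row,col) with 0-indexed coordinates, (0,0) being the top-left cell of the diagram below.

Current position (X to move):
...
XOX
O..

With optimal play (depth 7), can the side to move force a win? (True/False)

p1 X@[.../XOX/O..]: (0,0)[X../XOX/O..]-1 (0,1)[.X./XOX/O..]-1 (0,2)[..X/XOX/O..]+1* (2,1)[.../XOX/OX.]-1 (2,2)[.../XOX/O.X]-1
p2 O@[..X/XOX/O..]: (0,0)[O.X/XOX/O..]-1* (0,1)[.OX/XOX/O..]-1 (2,1)[..X/XOX/OO.]-1 (2,2)[..X/XOX/O.O]-1
p3 X@[O.X/XOX/O..]: (0,1)[OXX/XOX/O..]+1* (2,1)[O.X/XOX/OX.]+1 (2,2)[O.X/XOX/O.X]+1
p4 O@[OXX/XOX/O..]: (2,1)[OXX/XOX/OO.]-1* (2,2)[OXX/XOX/O.O]-1
p5 X@[OXX/XOX/OO.]: (2,2)[OXX/XOX/OOX]+1*
p6 O@[OXX/XOX/OOX] terminal -1; root [.../XOX/O..] d7

X winning at [.../XOX/O..]: True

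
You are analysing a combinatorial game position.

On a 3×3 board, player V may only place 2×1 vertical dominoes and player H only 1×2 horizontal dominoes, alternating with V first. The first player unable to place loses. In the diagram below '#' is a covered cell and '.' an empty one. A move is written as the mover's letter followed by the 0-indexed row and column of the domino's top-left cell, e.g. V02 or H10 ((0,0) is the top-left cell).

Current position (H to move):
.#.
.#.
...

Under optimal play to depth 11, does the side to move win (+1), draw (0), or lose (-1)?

value(.#./.#./..., H) = -1

[.#./.#./...] H move#1: H20:-1/.#./.#./##.*, H21:-1/.#./.#./.##
[.#./.#./##.] V move#2: V00:+1/##./##./##.*, V02:+1/.##/.##/##., V12:+1/.#./.##/###
[##./##./##.] end (terminal -1, H#3); searched .#./.#./... to 11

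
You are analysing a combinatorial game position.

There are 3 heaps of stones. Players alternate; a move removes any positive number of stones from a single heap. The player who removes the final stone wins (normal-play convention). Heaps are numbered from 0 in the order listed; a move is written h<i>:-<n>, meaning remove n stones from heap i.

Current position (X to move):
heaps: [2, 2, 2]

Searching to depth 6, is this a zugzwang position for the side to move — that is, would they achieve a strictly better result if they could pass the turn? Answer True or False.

[(2,2,2)] X move#1: h0:-1:-1/(1,2,2), h0:-2:+1/(0,2,2)*, h1:-1:-1/(2,1,2), h1:-2:+1/(2,0,2), h2:-1:-1/(2,2,1), h2:-2:+1/(2,2,0)
[(0,2,2)] O move#2: h1:-1:-1/(0,1,2)*, h1:-2:-1/(0,0,2), h2:-1:-1/(0,2,1), h2:-2:-1/(0,2,0)
[(0,1,2)] X move#3: h1:-1:-1/(0,0,2), h2:-1:+1/(0,1,1)*, h2:-2:-1/(0,1,0)
[(0,1,1)] O move#4: h1:-1:-1/(0,0,1)*, h2:-1:-1/(0,1,0)
[(0,0,1)] X move#5: h2:-1:+1/(0,0,0)*
[(0,0,0)] end (terminal -1, O#6); searched (2,2,2) to 6
pass branch (O moves first from the same position):
  | [(2,2,2)] O move#1: h0:-1:-1/(1,2,2), h0:-2:+1/(0,2,2)*, h1:-1:-1/(2,1,2), h1:-2:+1/(2,0,2), h2:-1:-1/(2,2,1), h2:-2:+1/(2,2,0)
  | [(0,2,2)] X move#2: h1:-1:-1/(0,1,2)*, h1:-2:-1/(0,0,2), h2:-1:-1/(0,2,1), h2:-2:-1/(0,2,0)
  | [(0,1,2)] O move#3: h1:-1:-1/(0,0,2), h2:-1:+1/(0,1,1)*, h2:-2:-1/(0,1,0)
  | [(0,1,1)] X move#4: h1:-1:-1/(0,0,1)*, h2:-1:-1/(0,1,0)
  | [(0,0,1)] O move#5: h2:-1:+1/(0,0,0)*
  | [(0,0,0)] end (terminal -1, X#6); searched (2,2,2) to 6
X moving scores +1; X passing scores -1

zugzwang((2,2,2), X) = False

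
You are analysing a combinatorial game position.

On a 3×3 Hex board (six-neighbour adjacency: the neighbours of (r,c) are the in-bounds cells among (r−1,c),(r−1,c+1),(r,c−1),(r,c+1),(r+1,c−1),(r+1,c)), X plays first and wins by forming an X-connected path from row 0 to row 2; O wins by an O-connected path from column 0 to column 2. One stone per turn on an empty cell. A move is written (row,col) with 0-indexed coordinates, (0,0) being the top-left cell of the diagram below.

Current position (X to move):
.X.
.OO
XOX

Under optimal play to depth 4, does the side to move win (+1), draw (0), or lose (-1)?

value(.X./.OO/XOX, X) = +1

ply 1, X at .X./.OO/XOX | (0,0)=-1→XX./.OO/XOX; (0,2)=-1→.XX/.OO/XOX; (1,0)=+1→.X./XOO/XOX*
ply 2: .X./XOO/XOX is terminal -1 (O); from .X./.OO/XOX depth 4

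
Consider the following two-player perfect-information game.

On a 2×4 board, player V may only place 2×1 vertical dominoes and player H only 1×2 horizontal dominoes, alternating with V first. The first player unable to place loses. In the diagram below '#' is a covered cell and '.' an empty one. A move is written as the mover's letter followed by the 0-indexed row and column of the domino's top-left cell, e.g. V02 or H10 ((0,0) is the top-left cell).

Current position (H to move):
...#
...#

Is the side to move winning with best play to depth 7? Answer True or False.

p1 H@[...#/...#]: H00[##.#/...#]+1* H01[.###/...#]+1 H10[...#/##.#]+1 H11[...#/.###]+1
p2 V@[##.#/...#]: V02[####/..##]-1*
p3 H@[####/..##]: H10[####/####]+1*
p4 V@[####/####] terminal -1; root [...#/...#] d7

H winning at [...#/...#]: True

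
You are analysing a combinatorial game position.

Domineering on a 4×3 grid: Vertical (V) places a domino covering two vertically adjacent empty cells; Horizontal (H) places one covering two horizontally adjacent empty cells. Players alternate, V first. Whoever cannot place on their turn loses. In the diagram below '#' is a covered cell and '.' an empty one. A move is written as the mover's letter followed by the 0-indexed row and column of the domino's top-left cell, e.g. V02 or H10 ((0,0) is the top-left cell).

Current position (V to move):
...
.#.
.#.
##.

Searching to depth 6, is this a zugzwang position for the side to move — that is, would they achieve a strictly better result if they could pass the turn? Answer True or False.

ply 1, V at .../.#./.#./##. | V00=+1→#../##./.#./##.*; V02=+1→..#/.##/.#./##.; V10=+1→.../##./##./##.; V12=+1→.../.##/.##/##.; V22=+1→.../.#./.##/###
ply 2, H at #../##./.#./##. | H01=-1→###/##./.#./##.*
ply 3, V at ###/##./.#./##. | V12=+1→###/###/.##/##.*; V22=+1→###/##./.##/###
ply 4: ###/###/.##/##. is terminal -1 (H); from .../.#./.#./##. depth 6
suppose V passes — search the same position with H to move:
pass> ply 1, H at .../.#./.#./##. | H00=-1→##./.#./.#./##.*; H01=-1→.##/.#./.#./##.
pass> ply 2, V at ##./.#./.#./##. | V02=+1→###/.##/.#./##.*; V10=+1→##./##./##./##.; V12=+1→##./.##/.##/##.; V22=+1→##./.#./.##/###
pass> ply 3: ###/.##/.#./##. is terminal -1 (H); from .../.#./.#./##. depth 6
for V: play +1, pass +1

zugzwang(.../.#./.#./##., V) = False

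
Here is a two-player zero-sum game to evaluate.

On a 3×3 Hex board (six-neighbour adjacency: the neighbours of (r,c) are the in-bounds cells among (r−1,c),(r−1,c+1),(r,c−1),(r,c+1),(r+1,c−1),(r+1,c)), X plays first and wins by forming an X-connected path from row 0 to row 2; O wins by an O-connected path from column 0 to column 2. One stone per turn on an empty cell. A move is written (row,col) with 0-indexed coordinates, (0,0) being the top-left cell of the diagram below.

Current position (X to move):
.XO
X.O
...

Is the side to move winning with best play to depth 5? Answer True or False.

X winning at [.XO/X.O/...]: True

p1 X@[.XO/X.O/...]: (0,0)[XXO/X.O/...]-1 (1,1)[.XO/XXO/...]+1* (2,0)[.XO/X.O/X..]+1 (2,1)[.XO/X.O/.X.]+1 (2,2)[.XO/X.O/..X]-1
p2 O@[.XO/XXO/...]: (0,0)[OXO/XXO/...]-1* (2,0)[.XO/XXO/O..]-1 (2,1)[.XO/XXO/.O.]-1 (2,2)[.XO/XXO/..O]-1
p3 X@[OXO/XXO/...]: (2,0)[OXO/XXO/X..]+1* (2,1)[OXO/XXO/.X.]+1 (2,2)[OXO/XXO/..X]+1
p4 O@[OXO/XXO/X..] terminal -1; root [.XO/X.O/...] d5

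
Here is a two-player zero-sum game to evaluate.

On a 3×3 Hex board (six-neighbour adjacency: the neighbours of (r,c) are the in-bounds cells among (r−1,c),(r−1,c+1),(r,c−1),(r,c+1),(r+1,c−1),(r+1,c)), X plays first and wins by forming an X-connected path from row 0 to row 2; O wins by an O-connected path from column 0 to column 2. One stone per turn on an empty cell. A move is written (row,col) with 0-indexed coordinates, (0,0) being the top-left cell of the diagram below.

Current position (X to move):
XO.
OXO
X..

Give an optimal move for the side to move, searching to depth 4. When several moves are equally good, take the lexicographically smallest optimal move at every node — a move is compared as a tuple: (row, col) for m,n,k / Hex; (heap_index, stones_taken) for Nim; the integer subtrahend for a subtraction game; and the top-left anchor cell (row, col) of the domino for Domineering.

X's best at [XO./OXO/X..]: (0,2)

ply 1, X at XO./OXO/X.. | (0,2)=+1→XOX/OXO/X..*; (2,1)=-1→XO./OXO/XX.; (2,2)=-1→XO./OXO/X.X
ply 2: XOX/OXO/X.. is terminal -1 (O); from XO./OXO/X.. depth 4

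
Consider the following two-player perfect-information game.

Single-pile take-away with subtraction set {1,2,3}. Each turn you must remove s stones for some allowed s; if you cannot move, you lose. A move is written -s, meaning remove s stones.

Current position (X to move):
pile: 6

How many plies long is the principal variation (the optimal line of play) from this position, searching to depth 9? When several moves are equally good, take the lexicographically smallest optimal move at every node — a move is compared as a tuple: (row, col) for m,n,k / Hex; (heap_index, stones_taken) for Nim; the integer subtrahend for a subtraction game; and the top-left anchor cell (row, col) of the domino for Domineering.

ply 1, X at 6 | -1=-1→5; -2=+1→4*; -3=-1→3
ply 2, O at 4 | -1=-1→3*; -2=-1→2; -3=-1→1
ply 3, X at 3 | -1=-1→2; -2=-1→1; -3=+1→0*
ply 4: 0 is terminal -1 (O); from 6 depth 9

PV length from [6]: 3 plies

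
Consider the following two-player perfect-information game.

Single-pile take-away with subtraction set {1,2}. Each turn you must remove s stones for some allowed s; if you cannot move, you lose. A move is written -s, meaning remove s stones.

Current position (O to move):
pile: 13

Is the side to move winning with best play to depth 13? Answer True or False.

O winning at [13]: True

[13] O move#1: -1:+1/12*, -2:-1/11
[12] X move#2: -1:-1/11*, -2:-1/10
[11] O move#3: -1:-1/10, -2:+1/9*
[9] X move#4: -1:-1/8*, -2:-1/7
[8] O move#5: -1:-1/7, -2:+1/6*
[6] X move#6: -1:-1/5*, -2:-1/4
[5] O move#7: -1:-1/4, -2:+1/3*
[3] X move#8: -1:-1/2*, -2:-1/1
[2] O move#9: -1:-1/1, -2:+1/0*
[0] end (terminal -1, X#10); searched 13 to 13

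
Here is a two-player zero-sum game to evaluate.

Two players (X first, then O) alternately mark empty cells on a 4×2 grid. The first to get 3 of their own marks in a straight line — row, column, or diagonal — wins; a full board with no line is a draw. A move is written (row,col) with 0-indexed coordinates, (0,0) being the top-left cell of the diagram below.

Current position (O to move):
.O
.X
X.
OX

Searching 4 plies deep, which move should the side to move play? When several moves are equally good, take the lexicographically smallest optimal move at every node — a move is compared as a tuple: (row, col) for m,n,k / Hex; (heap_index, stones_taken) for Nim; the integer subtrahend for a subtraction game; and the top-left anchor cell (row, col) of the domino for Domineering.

[.O/.X/X./OX] O move#1: (0,0):-1/OO/.X/X./OX, (1,0):-1/.O/OX/X./OX, (2,1):+0/.O/.X/XO/OX*
[.O/.X/XO/OX] X move#2: (0,0):+0/XO/.X/XO/OX*, (1,0):+0/.O/XX/XO/OX
[XO/.X/XO/OX] O move#3: (1,0):+0/XO/OX/XO/OX*
[XO/OX/XO/OX] end (terminal +0, X#4); searched .O/.X/X./OX to 4

O's best at [.O/.X/X./OX]: (2,1)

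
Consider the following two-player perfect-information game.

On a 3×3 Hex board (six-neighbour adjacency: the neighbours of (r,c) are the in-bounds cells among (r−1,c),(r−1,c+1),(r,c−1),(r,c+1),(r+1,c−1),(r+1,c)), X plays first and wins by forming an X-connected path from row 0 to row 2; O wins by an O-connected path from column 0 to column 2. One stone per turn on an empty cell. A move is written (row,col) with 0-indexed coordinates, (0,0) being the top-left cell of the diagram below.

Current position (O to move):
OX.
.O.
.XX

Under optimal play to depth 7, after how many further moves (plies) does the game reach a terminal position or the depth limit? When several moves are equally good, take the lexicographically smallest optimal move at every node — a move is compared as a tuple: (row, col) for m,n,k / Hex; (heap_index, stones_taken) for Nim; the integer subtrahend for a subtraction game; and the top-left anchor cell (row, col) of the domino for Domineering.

ply 1, O at OX./.O./.XX | (0,2)=+1→OXO/.O./.XX*; (1,0)=+1→OX./OO./.XX; (1,2)=+1→OX./.OO/.XX; (2,0)=+1→OX./.O./OXX
ply 2, X at OXO/.O./.XX | (1,0)=-1→OXO/XO./.XX*; (1,2)=-1→OXO/.OX/.XX; (2,0)=-1→OXO/.O./XXX
ply 3, O at OXO/XO./.XX | (1,2)=-1→OXO/XOO/.XX; (2,0)=+1→OXO/XO./OXX*
ply 4: OXO/XO./OXX is terminal -1 (X); from OX./.O./.XX depth 7

PV length from [OX./.O./.XX]: 3 plies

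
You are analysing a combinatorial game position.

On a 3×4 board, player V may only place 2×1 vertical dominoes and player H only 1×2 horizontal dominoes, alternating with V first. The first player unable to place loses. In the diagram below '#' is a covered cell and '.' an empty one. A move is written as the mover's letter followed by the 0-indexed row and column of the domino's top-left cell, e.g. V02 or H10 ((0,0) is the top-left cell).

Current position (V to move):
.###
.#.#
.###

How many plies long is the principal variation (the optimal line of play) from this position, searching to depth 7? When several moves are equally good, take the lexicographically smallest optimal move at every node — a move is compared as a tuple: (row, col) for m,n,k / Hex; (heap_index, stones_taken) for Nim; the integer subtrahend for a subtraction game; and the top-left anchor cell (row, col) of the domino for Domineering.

ply 1, V at .###/.#.#/.### | V00=+1→####/##.#/.###*; V10=+1→.###/##.#/####
ply 2: ####/##.#/.### is terminal -1 (H); from .###/.#.#/.### depth 7

PV length from [.###/.#.#/.###]: 1 ply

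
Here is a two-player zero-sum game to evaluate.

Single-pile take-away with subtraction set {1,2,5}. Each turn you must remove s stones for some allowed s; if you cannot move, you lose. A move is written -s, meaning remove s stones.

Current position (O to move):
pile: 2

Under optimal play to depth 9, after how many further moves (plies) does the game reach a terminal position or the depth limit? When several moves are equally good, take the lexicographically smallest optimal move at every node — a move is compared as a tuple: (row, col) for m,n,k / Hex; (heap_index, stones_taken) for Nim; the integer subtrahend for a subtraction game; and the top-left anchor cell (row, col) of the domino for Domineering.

PV length from [2]: 1 ply

ply 1, O at 2 | -1=-1→1; -2=+1→0*
ply 2: 0 is terminal -1 (X); from 2 depth 9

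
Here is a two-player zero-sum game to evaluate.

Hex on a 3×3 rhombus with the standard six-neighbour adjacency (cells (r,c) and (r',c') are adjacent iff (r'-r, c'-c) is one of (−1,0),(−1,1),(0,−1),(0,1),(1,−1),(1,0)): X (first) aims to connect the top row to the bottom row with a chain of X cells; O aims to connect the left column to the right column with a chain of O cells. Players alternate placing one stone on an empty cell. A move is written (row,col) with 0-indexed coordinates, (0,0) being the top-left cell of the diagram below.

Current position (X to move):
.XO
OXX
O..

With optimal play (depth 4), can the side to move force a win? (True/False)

[.XO/OXX/O..] X move#1: (0,0):+1/XXO/OXX/O..*, (2,1):+1/.XO/OXX/OX., (2,2):+1/.XO/OXX/O.X
[XXO/OXX/O..] O move#2: (2,1):-1/XXO/OXX/OO.*, (2,2):-1/XXO/OXX/O.O
[XXO/OXX/OO.] X move#3: (2,2):+1/XXO/OXX/OOX*
[XXO/OXX/OOX] end (terminal -1, O#4); searched .XO/OXX/O.. to 4

X winning at [.XO/OXX/O..]: True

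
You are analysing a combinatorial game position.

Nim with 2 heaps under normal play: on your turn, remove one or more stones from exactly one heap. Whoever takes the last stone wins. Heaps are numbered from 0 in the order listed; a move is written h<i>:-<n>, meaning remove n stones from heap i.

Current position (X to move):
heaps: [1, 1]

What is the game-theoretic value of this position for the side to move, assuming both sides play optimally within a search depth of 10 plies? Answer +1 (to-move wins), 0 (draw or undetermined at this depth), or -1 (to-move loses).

ply 1, X at (1,1) | h0:-1=-1→(0,1)*; h1:-1=-1→(1,0)
ply 2, O at (0,1) | h1:-1=+1→(0,0)*
ply 3: (0,0) is terminal -1 (X); from (1,1) depth 10

value((1,1), X) = -1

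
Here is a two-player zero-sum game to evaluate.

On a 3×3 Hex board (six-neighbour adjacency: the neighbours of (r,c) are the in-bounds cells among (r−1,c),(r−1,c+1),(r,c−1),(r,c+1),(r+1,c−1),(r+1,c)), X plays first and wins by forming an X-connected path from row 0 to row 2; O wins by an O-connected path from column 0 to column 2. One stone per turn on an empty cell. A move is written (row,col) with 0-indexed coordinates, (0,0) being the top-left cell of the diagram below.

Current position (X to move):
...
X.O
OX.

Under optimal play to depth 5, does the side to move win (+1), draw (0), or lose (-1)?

value(.../X.O/OX., X) = +1

p1 X@[.../X.O/OX.]: (0,0)[X../X.O/OX.]-1 (0,1)[.X./X.O/OX.]-1 (0,2)[..X/X.O/OX.]-1 (1,1)[.../XXO/OX.]+1* (2,2)[.../X.O/OXX]-1
p2 O@[.../XXO/OX.]: (0,0)[O../XXO/OX.]-1* (0,1)[.O./XXO/OX.]-1 (0,2)[..O/XXO/OX.]-1 (2,2)[.../XXO/OXO]-1
p3 X@[O../XXO/OX.]: (0,1)[OX./XXO/OX.]+1* (0,2)[O.X/XXO/OX.]+1 (2,2)[O../XXO/OXX]+1
p4 O@[OX./XXO/OX.] terminal -1; root [.../X.O/OX.] d5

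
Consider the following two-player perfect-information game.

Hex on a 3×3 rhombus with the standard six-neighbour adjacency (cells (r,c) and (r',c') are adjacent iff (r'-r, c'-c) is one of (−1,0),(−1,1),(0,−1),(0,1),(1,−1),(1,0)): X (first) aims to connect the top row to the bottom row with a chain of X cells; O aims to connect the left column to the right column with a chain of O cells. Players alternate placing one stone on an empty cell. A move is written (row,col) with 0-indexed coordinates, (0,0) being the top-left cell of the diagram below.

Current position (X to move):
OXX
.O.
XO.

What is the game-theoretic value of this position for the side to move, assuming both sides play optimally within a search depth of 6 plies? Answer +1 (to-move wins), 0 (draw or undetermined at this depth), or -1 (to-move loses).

p1 X@[OXX/.O./XO.]: (1,0)[OXX/XO./XO.]+1* (1,2)[OXX/.OX/XO.]+1 (2,2)[OXX/.O./XOX]+1
p2 O@[OXX/XO./XO.] terminal -1; root [OXX/.O./XO.] d6

value(OXX/.O./XO., X) = +1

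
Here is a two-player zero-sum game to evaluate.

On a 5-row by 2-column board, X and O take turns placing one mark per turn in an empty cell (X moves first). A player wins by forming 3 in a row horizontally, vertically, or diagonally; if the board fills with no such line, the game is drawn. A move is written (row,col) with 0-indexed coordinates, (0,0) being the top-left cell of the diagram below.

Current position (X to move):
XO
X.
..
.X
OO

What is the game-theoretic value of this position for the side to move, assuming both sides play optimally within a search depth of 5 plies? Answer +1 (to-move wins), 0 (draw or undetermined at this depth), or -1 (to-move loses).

value(XO/X./../.X/OO, X) = +1

ply 1, X at XO/X./../.X/OO | (1,1)=+1→XO/XX/../.X/OO*; (2,0)=+1→XO/X./X./.X/OO; (2,1)=+1→XO/X./.X/.X/OO; (3,0)=+0→XO/X./../XX/OO
ply 2, O at XO/XX/../.X/OO | (2,0)=-1→XO/XX/O./.X/OO*; (2,1)=-1→XO/XX/.O/.X/OO; (3,0)=-1→XO/XX/../OX/OO
ply 3, X at XO/XX/O./.X/OO | (2,1)=+1→XO/XX/OX/.X/OO*; (3,0)=+0→XO/XX/O./XX/OO
ply 4: XO/XX/OX/.X/OO is terminal -1 (O); from XO/X./../.X/OO depth 5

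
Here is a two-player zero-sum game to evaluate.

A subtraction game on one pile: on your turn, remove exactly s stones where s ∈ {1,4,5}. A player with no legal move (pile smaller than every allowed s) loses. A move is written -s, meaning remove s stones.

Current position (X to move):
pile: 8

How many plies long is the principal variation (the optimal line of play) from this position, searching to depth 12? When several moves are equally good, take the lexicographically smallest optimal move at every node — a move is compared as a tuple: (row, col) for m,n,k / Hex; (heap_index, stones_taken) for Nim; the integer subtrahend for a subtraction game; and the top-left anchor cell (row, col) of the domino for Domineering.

PV length from [8]: 4 plies

ply 1, X at 8 | -1=-1→7*; -4=-1→4; -5=-1→3
ply 2, O at 7 | -1=-1→6; -4=-1→3; -5=+1→2*
ply 3, X at 2 | -1=-1→1*
ply 4, O at 1 | -1=+1→0*
ply 5: 0 is terminal -1 (X); from 8 depth 12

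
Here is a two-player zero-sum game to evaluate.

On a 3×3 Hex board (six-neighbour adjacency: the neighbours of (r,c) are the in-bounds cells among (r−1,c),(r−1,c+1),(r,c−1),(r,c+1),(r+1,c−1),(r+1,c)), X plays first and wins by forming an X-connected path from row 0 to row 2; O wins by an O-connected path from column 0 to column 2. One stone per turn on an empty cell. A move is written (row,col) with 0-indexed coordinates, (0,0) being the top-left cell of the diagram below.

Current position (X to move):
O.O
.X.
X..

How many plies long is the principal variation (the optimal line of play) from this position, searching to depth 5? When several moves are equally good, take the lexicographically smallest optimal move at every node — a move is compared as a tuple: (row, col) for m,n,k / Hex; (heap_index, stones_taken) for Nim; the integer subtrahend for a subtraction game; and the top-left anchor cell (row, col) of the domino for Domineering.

p1 X@[O.O/.X./X..]: (0,1)[OXO/.X./X..]+1* (1,0)[O.O/XX./X..]-1 (1,2)[O.O/.XX/X..]-1 (2,1)[O.O/.X./XX.]-1 (2,2)[O.O/.X./X.X]-1
p2 O@[OXO/.X./X..] terminal -1; root [O.O/.X./X..] d5

PV length from [O.O/.X./X..]: 1 ply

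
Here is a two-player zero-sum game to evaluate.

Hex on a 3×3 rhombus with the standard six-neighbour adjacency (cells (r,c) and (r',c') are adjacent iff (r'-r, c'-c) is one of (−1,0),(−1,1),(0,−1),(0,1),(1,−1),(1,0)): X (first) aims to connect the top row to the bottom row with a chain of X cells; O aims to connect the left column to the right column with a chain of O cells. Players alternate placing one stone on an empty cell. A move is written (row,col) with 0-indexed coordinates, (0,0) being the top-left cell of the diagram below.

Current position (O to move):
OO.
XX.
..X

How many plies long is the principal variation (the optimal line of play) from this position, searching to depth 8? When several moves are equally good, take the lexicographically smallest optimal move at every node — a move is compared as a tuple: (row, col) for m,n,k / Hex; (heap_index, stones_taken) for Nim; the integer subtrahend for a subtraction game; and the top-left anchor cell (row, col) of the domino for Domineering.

PV length from [OO./XX./..X]: 1 ply

p1 O@[OO./XX./..X]: (0,2)[OOO/XX./..X]+1* (1,2)[OO./XXO/..X]-1 (2,0)[OO./XX./O.X]-1 (2,1)[OO./XX./.OX]-1
p2 X@[OOO/XX./..X] terminal -1; root [OO./XX./..X] d8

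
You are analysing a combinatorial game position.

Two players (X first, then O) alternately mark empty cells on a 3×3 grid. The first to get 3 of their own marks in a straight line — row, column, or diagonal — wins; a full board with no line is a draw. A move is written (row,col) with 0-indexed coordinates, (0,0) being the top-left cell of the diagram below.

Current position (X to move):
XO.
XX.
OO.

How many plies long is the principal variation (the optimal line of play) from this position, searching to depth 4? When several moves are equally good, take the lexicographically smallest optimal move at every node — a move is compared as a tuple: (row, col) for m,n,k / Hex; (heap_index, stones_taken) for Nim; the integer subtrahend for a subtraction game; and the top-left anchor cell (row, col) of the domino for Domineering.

PV length from [XO./XX./OO.]: 1 ply

ply 1, X at XO./XX./OO. | (0,2)=-1→XOX/XX./OO.; (1,2)=+1→XO./XXX/OO.*; (2,2)=+1→XO./XX./OOX
ply 2: XO./XXX/OO. is terminal -1 (O); from XO./XX./OO. depth 4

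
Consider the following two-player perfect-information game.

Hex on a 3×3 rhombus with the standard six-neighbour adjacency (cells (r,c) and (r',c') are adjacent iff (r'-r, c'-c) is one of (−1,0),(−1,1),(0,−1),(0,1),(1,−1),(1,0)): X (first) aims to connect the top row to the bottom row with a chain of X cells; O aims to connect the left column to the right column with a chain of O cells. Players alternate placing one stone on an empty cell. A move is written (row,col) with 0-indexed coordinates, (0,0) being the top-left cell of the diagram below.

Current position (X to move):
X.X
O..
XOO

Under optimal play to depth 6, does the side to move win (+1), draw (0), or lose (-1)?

value(X.X/O../XOO, X) = +1

[X.X/O../XOO] X move#1: (0,1):-1/XXX/O../XOO, (1,1):+1/X.X/OX./XOO*, (1,2):-1/X.X/O.X/XOO
[X.X/OX./XOO] end (terminal -1, O#2); searched X.X/O../XOO to 6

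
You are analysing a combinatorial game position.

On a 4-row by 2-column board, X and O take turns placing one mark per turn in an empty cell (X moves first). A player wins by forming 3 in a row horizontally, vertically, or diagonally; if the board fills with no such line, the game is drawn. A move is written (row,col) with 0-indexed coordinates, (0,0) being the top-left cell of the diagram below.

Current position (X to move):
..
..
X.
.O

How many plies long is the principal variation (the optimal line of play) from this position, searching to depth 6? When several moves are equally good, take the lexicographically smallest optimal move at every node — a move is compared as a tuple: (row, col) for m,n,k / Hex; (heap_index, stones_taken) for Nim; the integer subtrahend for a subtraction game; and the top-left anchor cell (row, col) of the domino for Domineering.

p1 X@[../../X./.O]: (0,0)[X./../X./.O]+0 (0,1)[.X/../X./.O]+0 (1,0)[../X./X./.O]+1* (1,1)[../.X/X./.O]+0 (2,1)[../../XX/.O]+0 (3,0)[../../X./XO]+0
p2 O@[../X./X./.O]: (0,0)[O./X./X./.O]-1* (0,1)[.O/X./X./.O]-1 (1,1)[../XO/X./.O]-1 (2,1)[../X./XO/.O]-1 (3,0)[../X./X./OO]-1
p3 X@[O./X./X./.O]: (0,1)[OX/X./X./.O]+0 (1,1)[O./XX/X./.O]+0 (2,1)[O./X./XX/.O]+0 (3,0)[O./X./X./XO]+1*
p4 O@[O./X./X./XO] terminal -1; root [../../X./.O] d6

PV length from [../../X./.O]: 3 plies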